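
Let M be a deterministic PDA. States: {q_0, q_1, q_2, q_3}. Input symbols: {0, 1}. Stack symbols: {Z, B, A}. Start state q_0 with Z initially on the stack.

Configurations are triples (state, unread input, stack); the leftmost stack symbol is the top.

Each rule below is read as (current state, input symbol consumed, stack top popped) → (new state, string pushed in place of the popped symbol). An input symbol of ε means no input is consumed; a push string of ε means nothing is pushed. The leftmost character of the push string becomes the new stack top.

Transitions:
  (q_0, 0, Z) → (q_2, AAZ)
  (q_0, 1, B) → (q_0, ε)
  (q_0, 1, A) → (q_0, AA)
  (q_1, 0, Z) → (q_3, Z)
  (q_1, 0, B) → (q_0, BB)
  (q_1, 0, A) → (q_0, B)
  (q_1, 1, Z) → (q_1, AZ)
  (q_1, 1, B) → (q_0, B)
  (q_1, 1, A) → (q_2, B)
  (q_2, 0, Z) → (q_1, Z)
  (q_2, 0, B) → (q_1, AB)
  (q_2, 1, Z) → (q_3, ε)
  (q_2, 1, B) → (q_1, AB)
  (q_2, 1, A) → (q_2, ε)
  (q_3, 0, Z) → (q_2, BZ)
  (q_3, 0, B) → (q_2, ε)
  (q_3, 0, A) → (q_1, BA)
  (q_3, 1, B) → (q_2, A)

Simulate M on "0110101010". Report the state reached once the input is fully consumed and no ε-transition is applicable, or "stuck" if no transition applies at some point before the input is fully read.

stuck

(q_0, 0110101010, Z)
  read 0, top Z: go to q_2, push AAZ → (q_2, 110101010, AAZ)
  read 1, top A: go to q_2, push ε → (q_2, 10101010, AZ)
  read 1, top A: go to q_2, push ε → (q_2, 0101010, Z)
  read 0, top Z: go to q_1, push Z → (q_1, 101010, Z)
  read 1, top Z: go to q_1, push AZ → (q_1, 01010, AZ)
  read 0, top A: go to q_0, push B → (q_0, 1010, BZ)
  read 1, top B: go to q_0, push ε → (q_0, 010, Z)
  read 0, top Z: go to q_2, push AAZ → (q_2, 10, AAZ)
  read 1, top A: go to q_2, push ε → (q_2, 0, AZ)
No transition for (q_2, 0, top A); M blocks with input 0 remaining.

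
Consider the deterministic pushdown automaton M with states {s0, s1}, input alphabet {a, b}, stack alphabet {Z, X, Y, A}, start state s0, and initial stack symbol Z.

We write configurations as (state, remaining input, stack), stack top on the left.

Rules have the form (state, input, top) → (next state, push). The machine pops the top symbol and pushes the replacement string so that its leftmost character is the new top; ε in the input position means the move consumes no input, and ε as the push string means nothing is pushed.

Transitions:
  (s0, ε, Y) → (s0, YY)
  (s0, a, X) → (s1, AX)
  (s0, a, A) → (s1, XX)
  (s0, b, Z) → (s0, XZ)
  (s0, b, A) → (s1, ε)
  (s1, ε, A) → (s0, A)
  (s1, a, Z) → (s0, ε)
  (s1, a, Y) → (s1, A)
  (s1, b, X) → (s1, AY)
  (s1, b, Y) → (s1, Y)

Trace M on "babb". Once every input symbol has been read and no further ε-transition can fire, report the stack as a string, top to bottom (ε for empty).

(s0, babb, Z)
  read b, top Z: go to s0, push XZ → (s0, abb, XZ)
  read a, top X: go to s1, push AX → (s1, bb, AXZ)
  ε-move, top A: go to s0, push A → (s0, bb, AXZ)
  read b, top A: go to s1, push ε → (s1, b, XZ)
  read b, top X: go to s1, push AY → (s1, ε, AYZ)
  ε-move, top A: go to s0, push A → (s0, ε, AYZ)
All input consumed in state s0 with stack AYZ.

AYZ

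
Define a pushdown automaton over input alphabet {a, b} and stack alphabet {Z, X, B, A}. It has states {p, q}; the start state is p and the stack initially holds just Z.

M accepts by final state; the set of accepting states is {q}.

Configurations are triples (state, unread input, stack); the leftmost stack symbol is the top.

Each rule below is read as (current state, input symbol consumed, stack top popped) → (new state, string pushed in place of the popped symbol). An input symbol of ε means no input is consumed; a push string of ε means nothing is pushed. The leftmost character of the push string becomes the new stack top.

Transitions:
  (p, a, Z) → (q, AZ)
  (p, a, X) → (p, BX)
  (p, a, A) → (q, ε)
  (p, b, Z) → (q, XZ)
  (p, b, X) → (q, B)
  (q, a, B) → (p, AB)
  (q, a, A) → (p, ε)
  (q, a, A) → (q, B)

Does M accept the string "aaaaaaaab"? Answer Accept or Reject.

One accepting computation: (p, aaaaaaaab, Z) ⊢ (q, aaaaaaab, AZ) ⊢ (p, aaaaaab, Z) ⊢ (q, aaaaab, AZ) ⊢ (p, aaaab, Z) ⊢ (q, aaab, AZ) ⊢ (p, aab, Z) ⊢ (q, ab, AZ) ⊢ (p, b, Z) ⊢ (q, ε, XZ)
All input consumed and state q ∈ F.

Accept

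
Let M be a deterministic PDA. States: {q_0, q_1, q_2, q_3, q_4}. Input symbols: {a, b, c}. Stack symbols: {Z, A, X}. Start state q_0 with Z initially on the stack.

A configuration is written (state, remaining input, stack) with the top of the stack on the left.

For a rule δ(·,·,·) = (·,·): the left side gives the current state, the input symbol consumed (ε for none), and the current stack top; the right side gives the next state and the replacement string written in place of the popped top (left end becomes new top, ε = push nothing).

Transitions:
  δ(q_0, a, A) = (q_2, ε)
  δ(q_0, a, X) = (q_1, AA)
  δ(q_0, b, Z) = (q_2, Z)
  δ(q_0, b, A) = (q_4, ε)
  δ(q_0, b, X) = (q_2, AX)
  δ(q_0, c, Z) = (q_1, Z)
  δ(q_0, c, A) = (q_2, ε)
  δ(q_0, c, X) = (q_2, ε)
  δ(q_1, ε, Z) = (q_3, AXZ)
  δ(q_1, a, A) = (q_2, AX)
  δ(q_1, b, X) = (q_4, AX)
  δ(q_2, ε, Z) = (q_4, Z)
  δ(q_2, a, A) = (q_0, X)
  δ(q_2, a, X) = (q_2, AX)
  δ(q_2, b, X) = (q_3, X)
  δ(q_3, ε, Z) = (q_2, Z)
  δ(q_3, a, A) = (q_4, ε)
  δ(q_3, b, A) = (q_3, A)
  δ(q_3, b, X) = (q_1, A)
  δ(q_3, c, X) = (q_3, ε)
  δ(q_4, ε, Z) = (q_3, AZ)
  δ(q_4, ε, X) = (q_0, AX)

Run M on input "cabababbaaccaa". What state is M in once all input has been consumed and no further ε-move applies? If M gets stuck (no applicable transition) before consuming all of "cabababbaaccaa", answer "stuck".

(q_0, cabababbaaccaa, Z)
  read c, top Z: go to q_1, push Z → (q_1, abababbaaccaa, Z)
  ε-move, top Z: go to q_3, push AXZ → (q_3, abababbaaccaa, AXZ)
  read a, top A: go to q_4, push ε → (q_4, bababbaaccaa, XZ)
  ε-move, top X: go to q_0, push AX → (q_0, bababbaaccaa, AXZ)
  read b, top A: go to q_4, push ε → (q_4, ababbaaccaa, XZ)
  ε-move, top X: go to q_0, push AX → (q_0, ababbaaccaa, AXZ)
  read a, top A: go to q_2, push ε → (q_2, babbaaccaa, XZ)
  read b, top X: go to q_3, push X → (q_3, abbaaccaa, XZ)
No transition for (q_3, a, top X); M blocks with input abbaaccaa remaining.

stuck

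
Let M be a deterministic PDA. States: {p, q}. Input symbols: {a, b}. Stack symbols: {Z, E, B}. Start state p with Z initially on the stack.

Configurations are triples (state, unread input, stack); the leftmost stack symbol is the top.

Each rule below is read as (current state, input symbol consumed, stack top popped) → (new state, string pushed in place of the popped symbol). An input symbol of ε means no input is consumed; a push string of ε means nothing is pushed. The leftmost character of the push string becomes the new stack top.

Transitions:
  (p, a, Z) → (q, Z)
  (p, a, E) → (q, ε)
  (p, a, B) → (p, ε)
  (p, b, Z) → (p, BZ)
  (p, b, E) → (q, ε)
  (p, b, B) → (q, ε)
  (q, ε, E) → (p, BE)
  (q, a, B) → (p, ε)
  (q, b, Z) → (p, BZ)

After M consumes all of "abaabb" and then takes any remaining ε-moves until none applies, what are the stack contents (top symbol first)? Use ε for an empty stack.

(p, abaabb, Z) ⊢ (q, baabb, Z) ⊢ (p, aabb, BZ) ⊢ (p, abb, Z) ⊢ (q, bb, Z) ⊢ (p, b, BZ) ⊢ (q, ε, Z)
All input consumed in state q with stack Z.

Z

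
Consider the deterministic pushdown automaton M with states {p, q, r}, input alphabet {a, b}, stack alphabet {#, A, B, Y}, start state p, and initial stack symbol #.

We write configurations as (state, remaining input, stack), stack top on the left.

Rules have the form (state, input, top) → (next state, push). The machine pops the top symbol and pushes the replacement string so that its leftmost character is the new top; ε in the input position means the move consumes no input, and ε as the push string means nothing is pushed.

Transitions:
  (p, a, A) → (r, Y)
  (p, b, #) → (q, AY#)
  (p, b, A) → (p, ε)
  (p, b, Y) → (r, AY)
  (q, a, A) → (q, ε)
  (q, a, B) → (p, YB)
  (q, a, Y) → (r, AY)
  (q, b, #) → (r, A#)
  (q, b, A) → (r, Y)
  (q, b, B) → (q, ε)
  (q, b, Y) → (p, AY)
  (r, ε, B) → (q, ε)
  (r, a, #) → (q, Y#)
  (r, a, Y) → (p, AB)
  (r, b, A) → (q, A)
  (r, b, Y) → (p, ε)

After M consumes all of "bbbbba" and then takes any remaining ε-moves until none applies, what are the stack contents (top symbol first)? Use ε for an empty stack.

(p, bbbbba, #) ⊢ (q, bbbba, AY#) ⊢ (r, bbba, YY#) ⊢ (p, bba, Y#) ⊢ (r, ba, AY#) ⊢ (q, a, AY#) ⊢ (q, ε, Y#)
All input consumed in state q with stack Y#.

Y#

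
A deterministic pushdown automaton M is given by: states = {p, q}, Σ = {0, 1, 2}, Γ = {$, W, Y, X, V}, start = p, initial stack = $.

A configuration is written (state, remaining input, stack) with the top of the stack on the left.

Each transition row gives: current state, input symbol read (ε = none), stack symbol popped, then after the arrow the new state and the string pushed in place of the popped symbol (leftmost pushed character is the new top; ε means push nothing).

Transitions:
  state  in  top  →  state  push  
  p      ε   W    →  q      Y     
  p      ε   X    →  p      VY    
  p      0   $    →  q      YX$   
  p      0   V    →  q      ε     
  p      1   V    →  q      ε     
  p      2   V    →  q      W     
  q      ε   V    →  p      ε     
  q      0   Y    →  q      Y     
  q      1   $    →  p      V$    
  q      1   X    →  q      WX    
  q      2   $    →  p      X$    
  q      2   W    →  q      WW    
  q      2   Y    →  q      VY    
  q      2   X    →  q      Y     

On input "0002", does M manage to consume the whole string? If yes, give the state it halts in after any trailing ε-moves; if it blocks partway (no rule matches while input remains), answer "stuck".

(p, 0002, $) ⊢ (q, 002, YX$) ⊢ (q, 02, YX$) ⊢ (q, 2, YX$) ⊢ (q, ε, VYX$) ⊢ (p, ε, YX$)
All input consumed; M is in state p.

p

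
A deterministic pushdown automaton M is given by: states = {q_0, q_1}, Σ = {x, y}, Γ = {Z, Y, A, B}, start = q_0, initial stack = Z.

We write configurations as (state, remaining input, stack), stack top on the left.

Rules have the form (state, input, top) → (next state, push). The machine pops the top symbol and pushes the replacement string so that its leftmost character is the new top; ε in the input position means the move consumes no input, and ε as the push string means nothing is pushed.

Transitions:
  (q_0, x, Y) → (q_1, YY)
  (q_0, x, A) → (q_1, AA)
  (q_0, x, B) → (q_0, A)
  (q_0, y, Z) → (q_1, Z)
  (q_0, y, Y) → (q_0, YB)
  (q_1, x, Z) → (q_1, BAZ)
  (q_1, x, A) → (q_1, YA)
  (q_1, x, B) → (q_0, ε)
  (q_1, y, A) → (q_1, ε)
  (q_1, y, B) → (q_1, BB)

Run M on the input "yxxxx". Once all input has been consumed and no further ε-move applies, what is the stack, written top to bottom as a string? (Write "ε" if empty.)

YAAZ

(q_0, yxxxx, Z) ⊢ (q_1, xxxx, Z) ⊢ (q_1, xxx, BAZ) ⊢ (q_0, xx, AZ) ⊢ (q_1, x, AAZ) ⊢ (q_1, ε, YAAZ)
All input consumed in state q_1 with stack YAAZ.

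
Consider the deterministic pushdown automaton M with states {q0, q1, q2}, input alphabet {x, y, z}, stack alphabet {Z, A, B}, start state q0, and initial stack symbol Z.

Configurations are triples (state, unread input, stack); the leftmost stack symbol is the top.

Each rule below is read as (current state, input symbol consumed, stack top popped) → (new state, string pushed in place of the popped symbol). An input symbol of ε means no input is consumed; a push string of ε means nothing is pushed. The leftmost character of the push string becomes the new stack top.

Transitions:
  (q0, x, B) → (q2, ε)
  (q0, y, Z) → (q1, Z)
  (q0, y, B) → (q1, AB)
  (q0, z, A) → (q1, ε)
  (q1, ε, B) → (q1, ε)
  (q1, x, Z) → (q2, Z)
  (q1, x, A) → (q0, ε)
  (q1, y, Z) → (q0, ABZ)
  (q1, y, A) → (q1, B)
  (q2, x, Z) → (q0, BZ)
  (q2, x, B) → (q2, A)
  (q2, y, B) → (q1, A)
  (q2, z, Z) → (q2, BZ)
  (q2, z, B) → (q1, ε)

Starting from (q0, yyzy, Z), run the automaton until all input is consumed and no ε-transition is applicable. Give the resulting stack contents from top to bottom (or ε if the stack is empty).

(q0, yyzy, Z) ⊢ (q1, yzy, Z) ⊢ (q0, zy, ABZ) ⊢ (q1, y, BZ) ⊢ (q1, y, Z) ⊢ (q0, ε, ABZ)
All input consumed in state q0 with stack ABZ.

ABZ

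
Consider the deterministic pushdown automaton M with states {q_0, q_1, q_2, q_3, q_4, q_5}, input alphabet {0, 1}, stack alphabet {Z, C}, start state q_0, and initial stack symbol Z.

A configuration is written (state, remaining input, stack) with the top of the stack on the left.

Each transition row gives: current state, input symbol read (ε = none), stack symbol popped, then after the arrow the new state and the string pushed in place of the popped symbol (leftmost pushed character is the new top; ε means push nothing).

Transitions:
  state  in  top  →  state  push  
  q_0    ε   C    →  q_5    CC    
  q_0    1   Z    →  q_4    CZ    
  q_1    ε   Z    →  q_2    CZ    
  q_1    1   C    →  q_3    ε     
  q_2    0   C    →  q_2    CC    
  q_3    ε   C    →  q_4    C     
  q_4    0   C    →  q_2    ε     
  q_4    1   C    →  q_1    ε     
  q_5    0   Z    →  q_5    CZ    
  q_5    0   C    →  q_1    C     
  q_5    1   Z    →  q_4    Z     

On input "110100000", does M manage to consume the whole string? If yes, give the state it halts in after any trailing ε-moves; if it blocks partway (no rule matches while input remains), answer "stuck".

(q_0, 110100000, Z)
  read 1, top Z: go to q_4, push CZ → (q_4, 10100000, CZ)
  read 1, top C: go to q_1, push ε → (q_1, 0100000, Z)
  ε-move, top Z: go to q_2, push CZ → (q_2, 0100000, CZ)
  read 0, top C: go to q_2, push CC → (q_2, 100000, CCZ)
No transition for (q_2, 1, top C); M blocks with input 100000 remaining.

stuck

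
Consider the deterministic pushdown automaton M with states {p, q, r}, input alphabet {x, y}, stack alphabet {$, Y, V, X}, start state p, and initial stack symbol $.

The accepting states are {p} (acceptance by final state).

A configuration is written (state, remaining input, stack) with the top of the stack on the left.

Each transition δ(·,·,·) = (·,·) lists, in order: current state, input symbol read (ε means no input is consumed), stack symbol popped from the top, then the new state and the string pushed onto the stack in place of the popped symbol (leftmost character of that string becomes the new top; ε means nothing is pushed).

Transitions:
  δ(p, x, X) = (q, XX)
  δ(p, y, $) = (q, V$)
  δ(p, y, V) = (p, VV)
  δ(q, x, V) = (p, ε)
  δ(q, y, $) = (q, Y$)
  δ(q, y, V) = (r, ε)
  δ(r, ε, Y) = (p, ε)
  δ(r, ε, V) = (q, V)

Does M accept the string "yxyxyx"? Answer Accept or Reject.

Accept

(p, yxyxyx, $)
  read y, top $: go to q, push V$ → (q, xyxyx, V$)
  read x, top V: go to p, push ε → (p, yxyx, $)
  read y, top $: go to q, push V$ → (q, xyx, V$)
  read x, top V: go to p, push ε → (p, yx, $)
  read y, top $: go to q, push V$ → (q, x, V$)
  read x, top V: go to p, push ε → (p, ε, $)
All input consumed; state p ∈ F.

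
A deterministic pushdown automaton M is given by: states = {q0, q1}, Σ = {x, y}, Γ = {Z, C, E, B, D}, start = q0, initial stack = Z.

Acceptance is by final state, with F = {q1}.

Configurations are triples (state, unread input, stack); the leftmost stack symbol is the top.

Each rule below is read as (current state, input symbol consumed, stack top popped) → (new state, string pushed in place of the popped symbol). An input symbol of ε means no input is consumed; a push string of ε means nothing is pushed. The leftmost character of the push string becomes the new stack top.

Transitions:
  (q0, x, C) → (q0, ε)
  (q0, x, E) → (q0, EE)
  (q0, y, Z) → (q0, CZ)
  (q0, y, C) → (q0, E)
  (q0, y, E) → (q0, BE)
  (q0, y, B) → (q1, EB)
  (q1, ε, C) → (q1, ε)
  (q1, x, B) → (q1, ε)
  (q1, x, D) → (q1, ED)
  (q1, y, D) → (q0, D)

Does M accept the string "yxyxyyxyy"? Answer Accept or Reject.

(q0, yxyxyyxyy, Z)
  read y, top Z: go to q0, push CZ → (q0, xyxyyxyy, CZ)
  read x, top C: go to q0, push ε → (q0, yxyyxyy, Z)
  read y, top Z: go to q0, push CZ → (q0, xyyxyy, CZ)
  read x, top C: go to q0, push ε → (q0, yyxyy, Z)
  read y, top Z: go to q0, push CZ → (q0, yxyy, CZ)
  read y, top C: go to q0, push E → (q0, xyy, EZ)
  read x, top E: go to q0, push EE → (q0, yy, EEZ)
  read y, top E: go to q0, push BE → (q0, y, BEEZ)
  read y, top B: go to q1, push EB → (q1, ε, EBEEZ)
All input consumed; state q1 ∈ F.

Accept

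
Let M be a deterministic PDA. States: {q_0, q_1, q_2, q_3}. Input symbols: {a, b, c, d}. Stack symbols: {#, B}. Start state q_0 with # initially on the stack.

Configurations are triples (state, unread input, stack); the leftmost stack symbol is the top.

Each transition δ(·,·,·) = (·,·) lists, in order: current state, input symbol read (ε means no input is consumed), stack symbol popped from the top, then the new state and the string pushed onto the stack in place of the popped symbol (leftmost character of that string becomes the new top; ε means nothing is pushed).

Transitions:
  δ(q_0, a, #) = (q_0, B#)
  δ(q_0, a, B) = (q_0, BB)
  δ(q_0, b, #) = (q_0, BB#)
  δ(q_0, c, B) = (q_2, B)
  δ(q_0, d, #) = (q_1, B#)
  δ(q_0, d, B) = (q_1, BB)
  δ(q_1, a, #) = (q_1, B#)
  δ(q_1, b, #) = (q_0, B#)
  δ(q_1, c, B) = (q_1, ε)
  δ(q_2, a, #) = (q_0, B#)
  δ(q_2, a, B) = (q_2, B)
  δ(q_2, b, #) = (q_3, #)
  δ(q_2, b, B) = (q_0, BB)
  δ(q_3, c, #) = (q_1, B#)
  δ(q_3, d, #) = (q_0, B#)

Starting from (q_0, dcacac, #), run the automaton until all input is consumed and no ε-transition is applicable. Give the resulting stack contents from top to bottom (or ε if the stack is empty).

#

(q_0, dcacac, #) ⊢ (q_1, cacac, B#) ⊢ (q_1, acac, #) ⊢ (q_1, cac, B#) ⊢ (q_1, ac, #) ⊢ (q_1, c, B#) ⊢ (q_1, ε, #)
All input consumed in state q_1 with stack #.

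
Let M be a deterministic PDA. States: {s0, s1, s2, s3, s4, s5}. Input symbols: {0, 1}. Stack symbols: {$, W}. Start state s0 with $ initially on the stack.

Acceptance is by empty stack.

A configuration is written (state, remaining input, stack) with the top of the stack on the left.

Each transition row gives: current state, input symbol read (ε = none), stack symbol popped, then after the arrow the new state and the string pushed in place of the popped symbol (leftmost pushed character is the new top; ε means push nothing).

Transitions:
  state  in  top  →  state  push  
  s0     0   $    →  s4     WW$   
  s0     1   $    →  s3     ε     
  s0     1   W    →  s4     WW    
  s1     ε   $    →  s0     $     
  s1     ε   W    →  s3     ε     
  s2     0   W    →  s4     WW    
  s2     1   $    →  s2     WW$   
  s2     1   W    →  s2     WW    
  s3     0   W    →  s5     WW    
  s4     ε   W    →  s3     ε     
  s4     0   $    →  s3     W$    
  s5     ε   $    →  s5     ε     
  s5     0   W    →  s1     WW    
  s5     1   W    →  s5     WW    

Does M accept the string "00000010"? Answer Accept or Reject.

Reject

(s0, 00000010, $) ⊢ (s4, 0000010, WW$) ⊢ (s3, 0000010, W$) ⊢ (s5, 000010, WW$) ⊢ (s1, 00010, WWW$) ⊢ (s3, 00010, WW$) ⊢ (s5, 0010, WWW$) ⊢ (s1, 010, WWWW$) ⊢ (s3, 010, WWW$) ⊢ (s5, 10, WWWW$) ⊢ (s5, 0, WWWWW$) ⊢ (s1, ε, WWWWWW$) ⊢ (s3, ε, WWWWW$)
All input consumed; stack is WWWWW$, not empty, and no further ε-move applies.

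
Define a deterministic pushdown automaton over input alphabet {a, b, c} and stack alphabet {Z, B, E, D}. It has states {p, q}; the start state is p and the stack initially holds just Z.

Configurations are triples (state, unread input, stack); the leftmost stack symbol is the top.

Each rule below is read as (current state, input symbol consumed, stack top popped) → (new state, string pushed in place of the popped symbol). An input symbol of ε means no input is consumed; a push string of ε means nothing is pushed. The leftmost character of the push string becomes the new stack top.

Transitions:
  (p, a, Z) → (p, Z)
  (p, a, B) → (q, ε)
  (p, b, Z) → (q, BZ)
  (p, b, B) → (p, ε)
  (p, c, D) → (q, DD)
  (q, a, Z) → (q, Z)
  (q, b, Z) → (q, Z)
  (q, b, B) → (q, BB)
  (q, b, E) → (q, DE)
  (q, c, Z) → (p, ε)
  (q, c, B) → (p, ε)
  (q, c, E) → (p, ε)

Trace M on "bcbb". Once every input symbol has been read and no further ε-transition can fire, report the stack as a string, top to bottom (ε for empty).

BBZ

(p, bcbb, Z)
  read b, top Z: go to q, push BZ → (q, cbb, BZ)
  read c, top B: go to p, push ε → (p, bb, Z)
  read b, top Z: go to q, push BZ → (q, b, BZ)
  read b, top B: go to q, push BB → (q, ε, BBZ)
All input consumed in state q with stack BBZ.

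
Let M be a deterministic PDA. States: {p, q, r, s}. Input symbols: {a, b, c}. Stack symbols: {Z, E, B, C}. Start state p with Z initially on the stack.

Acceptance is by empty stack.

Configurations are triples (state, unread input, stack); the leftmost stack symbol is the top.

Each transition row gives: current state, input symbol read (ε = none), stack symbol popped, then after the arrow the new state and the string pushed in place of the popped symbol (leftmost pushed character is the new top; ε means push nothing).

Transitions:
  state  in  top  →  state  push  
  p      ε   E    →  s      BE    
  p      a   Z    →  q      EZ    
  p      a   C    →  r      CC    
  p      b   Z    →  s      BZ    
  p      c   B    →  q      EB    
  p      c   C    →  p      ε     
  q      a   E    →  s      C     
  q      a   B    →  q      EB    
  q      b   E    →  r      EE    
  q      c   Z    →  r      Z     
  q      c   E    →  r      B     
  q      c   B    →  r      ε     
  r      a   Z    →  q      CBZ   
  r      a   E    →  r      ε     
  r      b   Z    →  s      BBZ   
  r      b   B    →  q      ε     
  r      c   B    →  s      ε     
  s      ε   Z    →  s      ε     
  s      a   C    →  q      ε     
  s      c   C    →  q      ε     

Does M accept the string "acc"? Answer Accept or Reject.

(p, acc, Z)
  read a, top Z: go to q, push EZ → (q, cc, EZ)
  read c, top E: go to r, push B → (r, c, BZ)
  read c, top B: go to s, push ε → (s, ε, Z)
  ε-move, top Z: go to s, push ε → (s, ε, ε)
All input consumed and the stack is empty.

Accept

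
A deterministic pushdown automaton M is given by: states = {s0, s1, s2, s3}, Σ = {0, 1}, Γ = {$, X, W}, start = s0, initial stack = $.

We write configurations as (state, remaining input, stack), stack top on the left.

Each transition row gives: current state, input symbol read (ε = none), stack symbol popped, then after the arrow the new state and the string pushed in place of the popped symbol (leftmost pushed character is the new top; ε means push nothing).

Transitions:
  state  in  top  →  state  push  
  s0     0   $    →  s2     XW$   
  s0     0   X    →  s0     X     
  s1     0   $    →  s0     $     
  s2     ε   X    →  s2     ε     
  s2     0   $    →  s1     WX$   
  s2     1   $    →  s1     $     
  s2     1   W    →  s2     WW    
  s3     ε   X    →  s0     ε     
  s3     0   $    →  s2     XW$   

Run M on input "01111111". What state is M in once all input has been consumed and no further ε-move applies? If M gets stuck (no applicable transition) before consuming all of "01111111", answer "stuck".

s2

(s0, 01111111, $)
  read 0, top $: go to s2, push XW$ → (s2, 1111111, XW$)
  ε-move, top X: go to s2, push ε → (s2, 1111111, W$)
  read 1, top W: go to s2, push WW → (s2, 111111, WW$)
  read 1, top W: go to s2, push WW → (s2, 11111, WWW$)
  read 1, top W: go to s2, push WW → (s2, 1111, WWWW$)
  read 1, top W: go to s2, push WW → (s2, 111, WWWWW$)
  read 1, top W: go to s2, push WW → (s2, 11, WWWWWW$)
  read 1, top W: go to s2, push WW → (s2, 1, WWWWWWW$)
  read 1, top W: go to s2, push WW → (s2, ε, WWWWWWWW$)
All input consumed; M is in state s2.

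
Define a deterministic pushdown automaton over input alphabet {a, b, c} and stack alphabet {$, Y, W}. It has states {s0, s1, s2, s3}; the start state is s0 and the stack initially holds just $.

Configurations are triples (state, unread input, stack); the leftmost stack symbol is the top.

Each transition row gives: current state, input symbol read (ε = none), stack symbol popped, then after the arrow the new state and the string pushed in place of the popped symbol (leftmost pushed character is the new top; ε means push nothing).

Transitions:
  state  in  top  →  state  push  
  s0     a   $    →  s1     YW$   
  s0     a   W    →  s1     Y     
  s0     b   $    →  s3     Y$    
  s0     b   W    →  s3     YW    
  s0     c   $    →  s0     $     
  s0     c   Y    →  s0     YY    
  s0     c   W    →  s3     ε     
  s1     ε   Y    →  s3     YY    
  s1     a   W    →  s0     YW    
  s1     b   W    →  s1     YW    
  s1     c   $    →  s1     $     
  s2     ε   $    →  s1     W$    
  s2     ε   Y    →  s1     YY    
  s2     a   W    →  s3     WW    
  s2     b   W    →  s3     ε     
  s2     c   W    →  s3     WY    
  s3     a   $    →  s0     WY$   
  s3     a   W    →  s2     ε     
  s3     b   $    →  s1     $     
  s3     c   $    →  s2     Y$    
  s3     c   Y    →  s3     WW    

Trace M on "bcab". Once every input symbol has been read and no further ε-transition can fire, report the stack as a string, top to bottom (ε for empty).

(s0, bcab, $)
  read b, top $: go to s3, push Y$ → (s3, cab, Y$)
  read c, top Y: go to s3, push WW → (s3, ab, WW$)
  read a, top W: go to s2, push ε → (s2, b, W$)
  read b, top W: go to s3, push ε → (s3, ε, $)
All input consumed in state s3 with stack $.

$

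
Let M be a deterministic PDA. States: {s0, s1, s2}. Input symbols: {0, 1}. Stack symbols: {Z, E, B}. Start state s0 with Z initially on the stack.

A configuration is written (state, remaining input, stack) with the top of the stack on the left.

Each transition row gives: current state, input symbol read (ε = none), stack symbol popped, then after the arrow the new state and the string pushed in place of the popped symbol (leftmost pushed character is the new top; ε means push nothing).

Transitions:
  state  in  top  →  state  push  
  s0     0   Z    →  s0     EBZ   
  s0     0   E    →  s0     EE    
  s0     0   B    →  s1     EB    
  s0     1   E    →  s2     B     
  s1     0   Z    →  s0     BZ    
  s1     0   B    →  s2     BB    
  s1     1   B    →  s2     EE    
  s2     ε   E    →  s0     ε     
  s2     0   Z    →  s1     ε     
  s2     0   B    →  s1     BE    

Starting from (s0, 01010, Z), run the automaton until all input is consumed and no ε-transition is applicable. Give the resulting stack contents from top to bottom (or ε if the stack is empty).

EEEBZ

(s0, 01010, Z)
  read 0, top Z: go to s0, push EBZ → (s0, 1010, EBZ)
  read 1, top E: go to s2, push B → (s2, 010, BBZ)
  read 0, top B: go to s1, push BE → (s1, 10, BEBZ)
  read 1, top B: go to s2, push EE → (s2, 0, EEEBZ)
  ε-move, top E: go to s0, push ε → (s0, 0, EEBZ)
  read 0, top E: go to s0, push EE → (s0, ε, EEEBZ)
All input consumed in state s0 with stack EEEBZ.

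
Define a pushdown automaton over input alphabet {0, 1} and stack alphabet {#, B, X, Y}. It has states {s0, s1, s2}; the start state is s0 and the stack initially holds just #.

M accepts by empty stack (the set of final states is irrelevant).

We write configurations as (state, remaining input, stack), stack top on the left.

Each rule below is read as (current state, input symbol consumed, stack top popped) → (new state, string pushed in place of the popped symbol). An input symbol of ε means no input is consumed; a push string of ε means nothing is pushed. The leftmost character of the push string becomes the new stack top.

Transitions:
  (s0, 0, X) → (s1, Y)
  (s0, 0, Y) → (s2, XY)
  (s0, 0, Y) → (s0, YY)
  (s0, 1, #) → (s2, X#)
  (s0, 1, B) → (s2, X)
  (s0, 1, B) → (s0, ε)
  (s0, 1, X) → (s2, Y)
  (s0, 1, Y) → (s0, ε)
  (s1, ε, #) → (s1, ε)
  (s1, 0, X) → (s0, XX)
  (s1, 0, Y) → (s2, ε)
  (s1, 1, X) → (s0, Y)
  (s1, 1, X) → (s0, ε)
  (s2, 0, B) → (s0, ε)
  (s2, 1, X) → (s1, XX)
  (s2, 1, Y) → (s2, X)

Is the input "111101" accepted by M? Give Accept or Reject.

Reject

No computation consumes all input and empties the stack.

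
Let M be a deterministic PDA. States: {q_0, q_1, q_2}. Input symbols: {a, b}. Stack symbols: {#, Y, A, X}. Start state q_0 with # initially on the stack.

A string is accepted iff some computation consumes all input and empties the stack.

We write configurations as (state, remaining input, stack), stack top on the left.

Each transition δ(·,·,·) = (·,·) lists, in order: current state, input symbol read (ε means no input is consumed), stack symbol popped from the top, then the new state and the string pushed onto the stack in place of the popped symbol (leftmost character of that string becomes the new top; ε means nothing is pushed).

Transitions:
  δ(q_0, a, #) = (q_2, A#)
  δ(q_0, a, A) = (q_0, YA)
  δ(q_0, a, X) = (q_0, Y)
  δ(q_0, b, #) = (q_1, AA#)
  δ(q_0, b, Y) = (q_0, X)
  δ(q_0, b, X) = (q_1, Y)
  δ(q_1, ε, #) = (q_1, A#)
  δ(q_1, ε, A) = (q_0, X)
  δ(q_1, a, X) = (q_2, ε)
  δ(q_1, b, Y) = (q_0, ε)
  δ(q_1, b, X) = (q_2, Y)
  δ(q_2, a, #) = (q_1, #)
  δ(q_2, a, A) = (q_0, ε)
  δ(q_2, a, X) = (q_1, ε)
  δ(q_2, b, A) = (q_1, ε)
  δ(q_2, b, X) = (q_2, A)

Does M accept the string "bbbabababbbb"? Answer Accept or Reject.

Reject

(q_0, bbbabababbbb, #) ⊢ (q_1, bbabababbbb, AA#) ⊢ (q_0, bbabababbbb, XA#) ⊢ (q_1, babababbbb, YA#) ⊢ (q_0, abababbbb, A#) ⊢ (q_0, bababbbb, YA#) ⊢ (q_0, ababbbb, XA#) ⊢ (q_0, babbbb, YA#) ⊢ (q_0, abbbb, XA#) ⊢ (q_0, bbbb, YA#) ⊢ (q_0, bbb, XA#) ⊢ (q_1, bb, YA#) ⊢ (q_0, b, A#)
No transition applies at (q_0, b, A#); input not fully consumed.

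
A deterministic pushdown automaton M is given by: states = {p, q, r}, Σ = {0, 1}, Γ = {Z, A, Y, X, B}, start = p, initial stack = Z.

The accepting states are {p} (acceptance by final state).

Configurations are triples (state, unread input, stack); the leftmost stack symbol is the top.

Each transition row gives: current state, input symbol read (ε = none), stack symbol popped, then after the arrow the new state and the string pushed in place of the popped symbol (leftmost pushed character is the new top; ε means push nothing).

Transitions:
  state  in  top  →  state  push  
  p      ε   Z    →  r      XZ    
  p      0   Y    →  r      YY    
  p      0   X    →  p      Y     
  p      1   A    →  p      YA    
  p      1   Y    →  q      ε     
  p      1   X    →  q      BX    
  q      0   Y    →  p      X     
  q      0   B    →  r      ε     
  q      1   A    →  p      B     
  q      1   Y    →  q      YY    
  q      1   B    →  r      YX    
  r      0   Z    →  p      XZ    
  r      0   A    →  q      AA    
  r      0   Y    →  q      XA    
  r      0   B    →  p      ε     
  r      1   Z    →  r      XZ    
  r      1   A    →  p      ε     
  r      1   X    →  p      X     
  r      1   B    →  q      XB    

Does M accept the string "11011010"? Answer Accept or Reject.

(p, 11011010, Z)
  ε-move, top Z: go to r, push XZ → (r, 11011010, XZ)
  read 1, top X: go to p, push X → (p, 1011010, XZ)
  read 1, top X: go to q, push BX → (q, 011010, BXZ)
  read 0, top B: go to r, push ε → (r, 11010, XZ)
  read 1, top X: go to p, push X → (p, 1010, XZ)
  read 1, top X: go to q, push BX → (q, 010, BXZ)
  read 0, top B: go to r, push ε → (r, 10, XZ)
  read 1, top X: go to p, push X → (p, 0, XZ)
  read 0, top X: go to p, push Y → (p, ε, YZ)
All input consumed; state p ∈ F.

Accept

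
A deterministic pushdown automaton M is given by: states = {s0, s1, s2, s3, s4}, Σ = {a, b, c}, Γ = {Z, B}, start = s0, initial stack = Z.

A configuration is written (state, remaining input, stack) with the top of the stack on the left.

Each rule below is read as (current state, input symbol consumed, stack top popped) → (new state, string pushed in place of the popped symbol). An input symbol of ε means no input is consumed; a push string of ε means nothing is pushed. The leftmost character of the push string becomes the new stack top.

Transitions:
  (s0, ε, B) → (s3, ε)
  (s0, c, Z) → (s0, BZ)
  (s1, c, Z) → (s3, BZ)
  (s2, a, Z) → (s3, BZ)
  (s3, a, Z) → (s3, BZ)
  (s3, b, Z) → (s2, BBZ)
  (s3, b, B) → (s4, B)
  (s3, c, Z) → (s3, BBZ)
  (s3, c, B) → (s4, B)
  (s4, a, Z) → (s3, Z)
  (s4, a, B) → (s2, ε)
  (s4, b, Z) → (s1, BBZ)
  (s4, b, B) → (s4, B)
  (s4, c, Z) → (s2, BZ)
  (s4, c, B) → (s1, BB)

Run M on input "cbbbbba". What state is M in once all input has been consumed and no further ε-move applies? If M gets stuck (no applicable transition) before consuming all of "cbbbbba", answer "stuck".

stuck

(s0, cbbbbba, Z) ⊢ (s0, bbbbba, BZ) ⊢ (s3, bbbbba, Z) ⊢ (s2, bbbba, BBZ)
No transition for (s2, b, top B); M blocks with input bbbba remaining.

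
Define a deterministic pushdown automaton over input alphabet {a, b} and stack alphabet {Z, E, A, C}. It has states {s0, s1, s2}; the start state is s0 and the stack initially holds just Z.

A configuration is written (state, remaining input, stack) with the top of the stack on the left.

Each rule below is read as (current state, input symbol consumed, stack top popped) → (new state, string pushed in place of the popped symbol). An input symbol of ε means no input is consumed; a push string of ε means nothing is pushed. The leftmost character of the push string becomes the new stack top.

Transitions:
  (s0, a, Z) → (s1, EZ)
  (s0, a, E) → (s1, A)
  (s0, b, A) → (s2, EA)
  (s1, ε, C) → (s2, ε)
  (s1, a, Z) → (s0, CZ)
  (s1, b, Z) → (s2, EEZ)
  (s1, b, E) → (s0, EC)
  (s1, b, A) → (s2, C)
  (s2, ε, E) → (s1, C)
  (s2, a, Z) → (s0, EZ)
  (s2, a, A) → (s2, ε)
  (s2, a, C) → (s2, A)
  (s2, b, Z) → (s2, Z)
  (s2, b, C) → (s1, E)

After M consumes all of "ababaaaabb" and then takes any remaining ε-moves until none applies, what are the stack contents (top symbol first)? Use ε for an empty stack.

Z

(s0, ababaaaabb, Z) ⊢ (s1, babaaaabb, EZ) ⊢ (s0, abaaaabb, ECZ) ⊢ (s1, baaaabb, ACZ) ⊢ (s2, aaaabb, CCZ) ⊢ (s2, aaabb, ACZ) ⊢ (s2, aabb, CZ) ⊢ (s2, abb, AZ) ⊢ (s2, bb, Z) ⊢ (s2, b, Z) ⊢ (s2, ε, Z)
All input consumed in state s2 with stack Z.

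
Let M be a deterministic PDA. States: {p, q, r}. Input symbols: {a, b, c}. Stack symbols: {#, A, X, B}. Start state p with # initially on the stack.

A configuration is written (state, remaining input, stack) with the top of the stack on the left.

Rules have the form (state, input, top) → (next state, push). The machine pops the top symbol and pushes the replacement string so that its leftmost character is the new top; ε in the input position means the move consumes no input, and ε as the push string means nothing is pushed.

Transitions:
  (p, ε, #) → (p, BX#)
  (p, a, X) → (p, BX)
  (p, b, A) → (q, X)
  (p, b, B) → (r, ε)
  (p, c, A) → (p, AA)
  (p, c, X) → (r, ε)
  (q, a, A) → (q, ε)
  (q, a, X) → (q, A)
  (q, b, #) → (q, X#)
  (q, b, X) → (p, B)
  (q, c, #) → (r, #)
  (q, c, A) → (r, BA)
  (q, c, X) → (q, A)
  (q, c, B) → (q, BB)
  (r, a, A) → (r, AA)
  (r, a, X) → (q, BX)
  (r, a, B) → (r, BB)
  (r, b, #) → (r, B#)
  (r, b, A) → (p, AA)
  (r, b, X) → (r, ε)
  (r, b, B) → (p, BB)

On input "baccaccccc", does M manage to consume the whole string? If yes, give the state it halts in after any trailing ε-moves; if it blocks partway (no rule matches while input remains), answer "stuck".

(p, baccaccccc, #)
  ε-move, top #: go to p, push BX# → (p, baccaccccc, BX#)
  read b, top B: go to r, push ε → (r, accaccccc, X#)
  read a, top X: go to q, push BX → (q, ccaccccc, BX#)
  read c, top B: go to q, push BB → (q, caccccc, BBX#)
  read c, top B: go to q, push BB → (q, accccc, BBBX#)
No transition for (q, a, top B); M blocks with input accccc remaining.

stuck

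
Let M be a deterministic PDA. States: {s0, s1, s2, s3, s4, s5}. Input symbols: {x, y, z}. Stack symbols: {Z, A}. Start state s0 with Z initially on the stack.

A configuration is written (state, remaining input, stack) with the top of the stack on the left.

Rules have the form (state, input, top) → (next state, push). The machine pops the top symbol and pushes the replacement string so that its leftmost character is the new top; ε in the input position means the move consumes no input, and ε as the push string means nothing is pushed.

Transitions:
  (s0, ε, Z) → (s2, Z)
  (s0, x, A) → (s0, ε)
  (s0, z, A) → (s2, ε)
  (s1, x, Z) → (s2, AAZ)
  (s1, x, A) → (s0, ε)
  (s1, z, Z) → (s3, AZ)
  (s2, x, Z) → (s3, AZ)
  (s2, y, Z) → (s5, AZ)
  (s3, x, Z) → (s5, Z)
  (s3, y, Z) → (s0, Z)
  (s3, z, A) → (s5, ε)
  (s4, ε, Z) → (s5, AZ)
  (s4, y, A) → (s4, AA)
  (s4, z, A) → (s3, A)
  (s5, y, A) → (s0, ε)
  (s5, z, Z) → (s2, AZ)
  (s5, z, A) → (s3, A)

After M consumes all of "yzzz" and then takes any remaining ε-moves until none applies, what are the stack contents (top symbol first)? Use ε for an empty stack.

(s0, yzzz, Z)
  ε-move, top Z: go to s2, push Z → (s2, yzzz, Z)
  read y, top Z: go to s5, push AZ → (s5, zzz, AZ)
  read z, top A: go to s3, push A → (s3, zz, AZ)
  read z, top A: go to s5, push ε → (s5, z, Z)
  read z, top Z: go to s2, push AZ → (s2, ε, AZ)
All input consumed in state s2 with stack AZ.

AZ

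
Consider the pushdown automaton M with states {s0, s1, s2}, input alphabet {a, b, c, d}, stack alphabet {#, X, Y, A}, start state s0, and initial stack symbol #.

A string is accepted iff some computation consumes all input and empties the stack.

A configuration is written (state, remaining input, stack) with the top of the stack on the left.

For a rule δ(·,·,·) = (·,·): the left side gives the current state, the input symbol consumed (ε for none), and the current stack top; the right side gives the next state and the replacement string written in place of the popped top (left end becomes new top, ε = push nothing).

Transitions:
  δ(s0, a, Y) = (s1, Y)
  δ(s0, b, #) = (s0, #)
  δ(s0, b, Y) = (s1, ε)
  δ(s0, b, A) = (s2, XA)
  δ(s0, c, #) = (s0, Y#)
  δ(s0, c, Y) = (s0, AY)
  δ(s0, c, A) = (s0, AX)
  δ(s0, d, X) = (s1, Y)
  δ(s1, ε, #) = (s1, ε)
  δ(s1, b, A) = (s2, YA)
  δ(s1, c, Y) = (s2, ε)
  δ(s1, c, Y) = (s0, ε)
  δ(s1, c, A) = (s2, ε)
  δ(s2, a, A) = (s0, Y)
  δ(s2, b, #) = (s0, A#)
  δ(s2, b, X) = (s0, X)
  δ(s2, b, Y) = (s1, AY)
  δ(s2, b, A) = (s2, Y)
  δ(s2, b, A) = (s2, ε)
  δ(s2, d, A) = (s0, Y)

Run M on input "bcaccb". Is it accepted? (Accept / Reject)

Accept

One accepting computation: (s0, bcaccb, #) ⊢ (s0, caccb, #) ⊢ (s0, accb, Y#) ⊢ (s1, ccb, Y#) ⊢ (s0, cb, #) ⊢ (s0, b, Y#) ⊢ (s1, ε, #) ⊢ (s1, ε, ε)
All input consumed and the stack is empty.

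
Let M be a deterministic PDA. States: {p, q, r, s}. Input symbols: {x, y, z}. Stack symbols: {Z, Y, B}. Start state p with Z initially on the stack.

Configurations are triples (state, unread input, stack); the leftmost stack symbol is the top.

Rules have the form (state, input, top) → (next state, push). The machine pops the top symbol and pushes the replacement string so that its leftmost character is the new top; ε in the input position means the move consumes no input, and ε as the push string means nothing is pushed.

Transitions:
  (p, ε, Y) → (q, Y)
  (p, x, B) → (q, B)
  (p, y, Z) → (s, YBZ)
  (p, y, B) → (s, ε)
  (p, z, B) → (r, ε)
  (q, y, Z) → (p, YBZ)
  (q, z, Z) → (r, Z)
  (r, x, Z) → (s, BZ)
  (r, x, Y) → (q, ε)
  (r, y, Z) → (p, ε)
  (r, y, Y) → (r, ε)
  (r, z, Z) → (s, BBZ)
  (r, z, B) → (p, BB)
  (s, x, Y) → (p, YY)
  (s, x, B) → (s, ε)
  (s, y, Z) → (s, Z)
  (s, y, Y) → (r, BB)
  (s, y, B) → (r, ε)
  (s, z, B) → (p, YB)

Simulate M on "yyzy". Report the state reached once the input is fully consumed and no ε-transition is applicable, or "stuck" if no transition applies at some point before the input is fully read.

s

(p, yyzy, Z)
  read y, top Z: go to s, push YBZ → (s, yzy, YBZ)
  read y, top Y: go to r, push BB → (r, zy, BBBZ)
  read z, top B: go to p, push BB → (p, y, BBBBZ)
  read y, top B: go to s, push ε → (s, ε, BBBZ)
All input consumed; M is in state s.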